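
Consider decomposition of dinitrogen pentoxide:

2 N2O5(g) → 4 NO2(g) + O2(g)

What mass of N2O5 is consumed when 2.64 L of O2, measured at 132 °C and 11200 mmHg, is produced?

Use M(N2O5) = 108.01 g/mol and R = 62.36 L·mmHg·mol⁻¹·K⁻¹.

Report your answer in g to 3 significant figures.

253 g

n(O2) = PV/RT = (11200 × 2.64) / (62.36 × 405.15) = 1.170 mol
n(N2O5) = (2/1) × 1.170 = 2.340 mol
m(N2O5) = 2.340 × 108.01 = 252.7 g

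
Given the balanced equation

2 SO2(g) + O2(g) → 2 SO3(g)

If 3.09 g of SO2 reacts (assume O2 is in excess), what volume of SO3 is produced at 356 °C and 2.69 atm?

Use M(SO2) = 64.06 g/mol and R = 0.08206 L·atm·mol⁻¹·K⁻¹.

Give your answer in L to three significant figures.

0.926 L

n(SO2) = 3.090 / 64.06 = 0.04824 mol
n(SO3) = (2/2) × 0.04824 = 0.04824 mol
V = nRT/P = 0.04824 × 0.08206 × 629.15 / 2.69 = 0.9259 L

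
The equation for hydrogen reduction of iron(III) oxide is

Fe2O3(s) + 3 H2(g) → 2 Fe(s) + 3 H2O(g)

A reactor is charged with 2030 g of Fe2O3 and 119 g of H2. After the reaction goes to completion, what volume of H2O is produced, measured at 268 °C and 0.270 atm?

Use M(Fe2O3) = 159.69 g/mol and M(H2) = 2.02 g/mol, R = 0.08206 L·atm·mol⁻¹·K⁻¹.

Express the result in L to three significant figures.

6270 L

n(Fe2O3) = 2030 / 159.69 = 12.71 mol
n(H2) = 119 / 2.02 = 58.91 mol
For 12.71 mol Fe2O3, stoichiometry requires (3/1) × 12.71 = 38.13 mol H2; 58.91 mol is available, so Fe2O3 is limiting.
n(H2O) = (3/1) × 12.71 = 38.13 mol
V(H2O) = nRT/P = 38.13 × 0.08206 × 541.15 / 0.270 = 6271 L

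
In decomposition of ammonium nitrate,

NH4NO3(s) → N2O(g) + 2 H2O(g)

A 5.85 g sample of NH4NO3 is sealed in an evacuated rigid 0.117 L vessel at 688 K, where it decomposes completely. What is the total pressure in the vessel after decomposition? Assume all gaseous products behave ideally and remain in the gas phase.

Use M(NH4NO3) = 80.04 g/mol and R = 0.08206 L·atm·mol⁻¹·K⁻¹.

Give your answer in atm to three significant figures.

106 atm

n(NH4NO3) = 5.85 / 80.04 = 0.07309 mol
n(gas produced) = (3/1) × 0.07309 = 0.2193 mol
P = nRT/V = 0.2193 × 0.08206 × 688 / 0.117 = 105.8 atm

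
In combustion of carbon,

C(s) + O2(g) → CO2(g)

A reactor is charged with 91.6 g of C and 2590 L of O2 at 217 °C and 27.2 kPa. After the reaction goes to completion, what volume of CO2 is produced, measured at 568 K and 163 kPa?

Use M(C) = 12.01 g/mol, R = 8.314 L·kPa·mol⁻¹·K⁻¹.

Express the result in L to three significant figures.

n(C) = 91.6 / 12.01 = 7.627 mol
n(O2) = PV/RT = (27.2 × 2590) / (8.314 × 490.15) = 17.29 mol
For 7.627 mol C, stoichiometry requires (1/1) × 7.627 = 7.627 mol O2; 17.29 mol is available, so C is limiting.
n(CO2) = (1/1) × 7.627 = 7.627 mol
V(CO2) = nRT/P = 7.627 × 8.314 × 568 / 163 = 221.0 L

221 L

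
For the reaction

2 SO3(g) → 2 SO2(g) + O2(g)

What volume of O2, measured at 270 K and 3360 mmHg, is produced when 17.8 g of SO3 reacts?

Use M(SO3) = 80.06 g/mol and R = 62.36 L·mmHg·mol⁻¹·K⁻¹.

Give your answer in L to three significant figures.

n(SO3) = 17.80 / 80.06 = 0.2223 mol
n(O2) = (1/2) × 0.2223 = 0.1111 mol
V = nRT/P = 0.1111 × 62.36 × 270 / 3360 = 0.5567 L

0.557 L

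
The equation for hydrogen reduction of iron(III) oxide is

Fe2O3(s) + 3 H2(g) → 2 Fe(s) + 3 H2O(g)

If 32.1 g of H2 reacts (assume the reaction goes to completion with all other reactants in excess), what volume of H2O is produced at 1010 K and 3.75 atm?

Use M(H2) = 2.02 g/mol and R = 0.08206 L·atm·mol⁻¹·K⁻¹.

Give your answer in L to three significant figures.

351 L

n(H2) = 32.10 / 2.02 = 15.89 mol
n(H2O) = (3/3) × 15.89 = 15.89 mol
V = nRT/P = 15.89 × 0.08206 × 1010 / 3.75 = 351.2 L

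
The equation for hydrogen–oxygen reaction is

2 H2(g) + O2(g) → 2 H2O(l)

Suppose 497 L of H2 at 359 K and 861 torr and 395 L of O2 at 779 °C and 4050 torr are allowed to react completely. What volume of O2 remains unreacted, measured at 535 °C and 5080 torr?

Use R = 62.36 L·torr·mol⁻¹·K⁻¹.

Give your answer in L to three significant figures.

147 L

n(H2) = PV/RT = (861 × 497) / (62.36 × 359) = 19.11 mol
n(O2) = PV/RT = (4050 × 395) / (62.36 × 1052.15) = 24.38 mol
For 19.11 mol H2, stoichiometry requires (1/2) × 19.11 = 9.555 mol O2; 24.38 mol is available, so H2 is limiting.
n(O2) consumed = (1/2) × 19.11 = 9.555 mol; remaining = 24.38 − 9.555 = 14.82 mol
V(O2) = nRT/P = 14.82 × 62.36 × 808.15 / 5080 = 147.0 L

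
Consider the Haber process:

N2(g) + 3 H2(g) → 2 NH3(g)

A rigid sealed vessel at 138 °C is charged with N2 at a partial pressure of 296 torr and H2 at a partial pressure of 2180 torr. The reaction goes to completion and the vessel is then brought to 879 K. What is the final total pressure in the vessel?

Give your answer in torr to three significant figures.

4030 torr

Because the vessel is rigid and T is held at 138 °C, work the stoichiometry in partial pressures (P_i = n_iRT/V).
P(H2) required for 296 torr of N2 = (3/1) × 296 = 888.0 torr; available 2180 torr, so N2 is limiting.
P(H2) remaining = 2180 − (3/1) × 296 = 1292 torr
P(gaseous products) = (2)/1 × 296 = 592.0 torr
P_total at 138 °C = 1292 + 592.0 = 1884 torr
Scaling to 879 K: P = 1884 × 879/411.15 = 4028 torr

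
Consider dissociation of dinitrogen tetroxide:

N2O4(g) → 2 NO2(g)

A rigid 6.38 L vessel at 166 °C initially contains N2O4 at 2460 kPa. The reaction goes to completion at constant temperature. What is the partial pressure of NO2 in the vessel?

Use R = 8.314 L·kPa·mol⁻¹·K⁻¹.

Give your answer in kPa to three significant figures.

n(N2O4)₀ = PV/RT = (2460 × 6.38) / (8.314 × 439.15) = 4.299 mol
n(NO2) = (2/1) × 4.299 = 8.598 mol
P(NO2) = nRT/V = 8.598 × 8.314 × 439.15 / 6.38 = 4920 kPa

4920 kPa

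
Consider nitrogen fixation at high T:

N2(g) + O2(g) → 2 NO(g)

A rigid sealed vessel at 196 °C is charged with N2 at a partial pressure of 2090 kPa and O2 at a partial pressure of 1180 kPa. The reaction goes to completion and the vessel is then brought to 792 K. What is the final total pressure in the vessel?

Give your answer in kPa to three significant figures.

5520 kPa

With V and T fixed, P_i ∝ n_i, so the mole ratios apply directly to partial pressures at 196 °C.
P(O2) required for 2090 kPa of N2 = (1/1) × 2090 = 2090 kPa; available 1180 kPa, so O2 is limiting.
P(N2) remaining = 2090 − (1/1) × 1180 = 910.0 kPa
P(gaseous products) = (2)/1 × 1180 = 2360 kPa
P_total at 196 °C = 910.0 + 2360 = 3270 kPa
Scaling to 792 K: P = 3270 × 792/469.15 = 5520 kPa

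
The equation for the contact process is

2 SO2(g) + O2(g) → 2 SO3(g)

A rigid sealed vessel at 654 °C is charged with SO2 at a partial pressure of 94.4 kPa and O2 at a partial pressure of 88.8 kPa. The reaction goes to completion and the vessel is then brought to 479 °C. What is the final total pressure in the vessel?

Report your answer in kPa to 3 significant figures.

Because the vessel is rigid and T is held at 654 °C, work the stoichiometry in partial pressures (P_i = n_iRT/V).
P(O2) required for 94.4 kPa of SO2 = (1/2) × 94.4 = 47.20 kPa; available 88.8 kPa, so SO2 is limiting.
P(O2) remaining = 88.8 − (1/2) × 94.4 = 41.60 kPa
P(gaseous products) = (2)/2 × 94.4 = 94.40 kPa
P_total at 654 °C = 41.60 + 94.40 = 136.0 kPa
Scaling to 479 °C: P = 136.0 × 752.15/927.15 = 110.3 kPa

110 kPa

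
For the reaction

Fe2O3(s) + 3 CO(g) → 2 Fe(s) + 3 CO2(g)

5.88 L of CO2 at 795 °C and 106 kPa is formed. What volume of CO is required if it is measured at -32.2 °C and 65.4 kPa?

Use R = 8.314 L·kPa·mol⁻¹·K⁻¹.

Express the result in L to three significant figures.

2.15 L

n(CO2) = PV/RT = (106 × 5.88) / (8.314 × 1068.15) = 0.07018 mol
n(CO) = (3/3) × 0.07018 = 0.07018 mol
V = nRT/P = 0.07018 × 8.314 × 240.95 / 65.4 = 2.150 L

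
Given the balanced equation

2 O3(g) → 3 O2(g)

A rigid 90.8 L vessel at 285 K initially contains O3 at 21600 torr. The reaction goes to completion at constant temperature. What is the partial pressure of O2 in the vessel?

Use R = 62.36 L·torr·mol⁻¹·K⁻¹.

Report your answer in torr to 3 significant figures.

32400 torr

n(O3)₀ = PV/RT = (21600 × 90.8) / (62.36 × 285) = 110.4 mol
n(O2) = (3/2) × 110.4 = 165.6 mol
P(O2) = nRT/V = 165.6 × 62.36 × 285 / 90.8 = 32410 torr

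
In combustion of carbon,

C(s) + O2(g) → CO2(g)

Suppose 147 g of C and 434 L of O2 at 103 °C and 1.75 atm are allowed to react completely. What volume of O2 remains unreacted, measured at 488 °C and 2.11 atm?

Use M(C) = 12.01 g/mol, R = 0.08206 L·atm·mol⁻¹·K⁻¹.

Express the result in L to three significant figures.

n(C) = 147 / 12.01 = 12.24 mol
n(O2) = PV/RT = (1.75 × 434) / (0.08206 × 376.15) = 24.61 mol
For 12.24 mol C, stoichiometry requires (1/1) × 12.24 = 12.24 mol O2; 24.61 mol is available, so C is limiting.
n(O2) consumed = (1/1) × 12.24 = 12.24 mol; remaining = 24.61 − 12.24 = 12.37 mol
V(O2) = nRT/P = 12.37 × 0.08206 × 761.15 / 2.11 = 366.2 L

366 L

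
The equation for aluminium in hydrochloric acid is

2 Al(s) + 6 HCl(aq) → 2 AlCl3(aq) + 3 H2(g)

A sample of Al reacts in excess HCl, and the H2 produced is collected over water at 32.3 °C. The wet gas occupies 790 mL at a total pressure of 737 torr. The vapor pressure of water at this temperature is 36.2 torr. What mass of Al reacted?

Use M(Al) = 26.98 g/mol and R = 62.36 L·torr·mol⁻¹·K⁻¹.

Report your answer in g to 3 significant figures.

0.523 g

P(H2) = 737 − 36.2 = 700.8 torr
n(H2) = PV/RT = (700.8 × 0.7900) / (62.36 × 305.45) = 0.02907 mol
n(Al) = (2/3) × 0.02907 = 0.01938 mol
m(Al) = 0.01938 × 26.98 = 0.5229 g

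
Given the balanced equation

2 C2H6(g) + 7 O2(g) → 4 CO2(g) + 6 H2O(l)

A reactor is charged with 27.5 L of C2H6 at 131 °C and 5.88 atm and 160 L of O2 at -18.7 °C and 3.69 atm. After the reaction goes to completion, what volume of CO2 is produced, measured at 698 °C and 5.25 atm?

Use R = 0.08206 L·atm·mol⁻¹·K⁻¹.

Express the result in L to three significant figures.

148 L

n(C2H6) = PV/RT = (5.88 × 27.5) / (0.08206 × 404.15) = 4.876 mol
n(O2) = PV/RT = (3.69 × 160) / (0.08206 × 254.45) = 28.28 mol
For 4.876 mol C2H6, stoichiometry requires (7/2) × 4.876 = 17.07 mol O2; 28.28 mol is available, so C2H6 is limiting.
n(CO2) = (4/2) × 4.876 = 9.752 mol
V(CO2) = nRT/P = 9.752 × 0.08206 × 971.15 / 5.25 = 148.0 L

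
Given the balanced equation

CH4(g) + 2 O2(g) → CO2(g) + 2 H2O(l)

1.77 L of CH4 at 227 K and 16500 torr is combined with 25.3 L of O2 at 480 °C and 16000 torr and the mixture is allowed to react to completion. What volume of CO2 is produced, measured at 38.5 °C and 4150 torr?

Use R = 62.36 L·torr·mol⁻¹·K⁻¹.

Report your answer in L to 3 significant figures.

9.66 L

n(CH4) = PV/RT = (16500 × 1.77) / (62.36 × 227) = 2.063 mol
n(O2) = PV/RT = (16000 × 25.3) / (62.36 × 753.15) = 8.619 mol
For 2.063 mol CH4, stoichiometry requires (2/1) × 2.063 = 4.126 mol O2; 8.619 mol is available, so CH4 is limiting.
n(CO2) = (1/1) × 2.063 = 2.063 mol
V(CO2) = nRT/P = 2.063 × 62.36 × 311.65 / 4150 = 9.661 L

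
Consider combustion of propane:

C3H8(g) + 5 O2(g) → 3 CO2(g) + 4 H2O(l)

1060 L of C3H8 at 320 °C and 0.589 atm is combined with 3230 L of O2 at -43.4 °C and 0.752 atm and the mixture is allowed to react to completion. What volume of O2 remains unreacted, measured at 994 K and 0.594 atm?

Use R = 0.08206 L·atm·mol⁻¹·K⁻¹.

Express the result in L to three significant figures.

n(C3H8) = PV/RT = (0.589 × 1060) / (0.08206 × 593.15) = 12.83 mol
n(O2) = PV/RT = (0.752 × 3230) / (0.08206 × 229.75) = 128.8 mol
For 12.83 mol C3H8, stoichiometry requires (5/1) × 12.83 = 64.15 mol O2; 128.8 mol is available, so C3H8 is limiting.
n(O2) consumed = (5/1) × 12.83 = 64.15 mol; remaining = 128.8 − 64.15 = 64.65 mol
V(O2) = nRT/P = 64.65 × 0.08206 × 994 / 0.594 = 8878 L

8880 L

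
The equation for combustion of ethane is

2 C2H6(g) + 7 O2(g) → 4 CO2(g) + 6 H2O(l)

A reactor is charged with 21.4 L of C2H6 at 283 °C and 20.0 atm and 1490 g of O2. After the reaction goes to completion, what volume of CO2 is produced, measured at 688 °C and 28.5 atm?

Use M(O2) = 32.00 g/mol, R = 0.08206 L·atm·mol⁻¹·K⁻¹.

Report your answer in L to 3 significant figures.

51.9 L

n(C2H6) = PV/RT = (20.0 × 21.4) / (0.08206 × 556.15) = 9.378 mol
n(O2) = 1490 / 32.00 = 46.56 mol
For 9.378 mol C2H6, stoichiometry requires (7/2) × 9.378 = 32.82 mol O2; 46.56 mol is available, so C2H6 is limiting.
n(CO2) = (4/2) × 9.378 = 18.76 mol
V(CO2) = nRT/P = 18.76 × 0.08206 × 961.15 / 28.5 = 51.92 L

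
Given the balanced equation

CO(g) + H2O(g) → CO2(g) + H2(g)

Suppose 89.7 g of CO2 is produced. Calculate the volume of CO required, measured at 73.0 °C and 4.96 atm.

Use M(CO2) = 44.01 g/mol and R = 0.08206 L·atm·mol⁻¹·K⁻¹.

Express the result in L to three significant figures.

11.7 L

n(CO2) = 89.70 / 44.01 = 2.038 mol
n(CO) = (1/1) × 2.038 = 2.038 mol
V = nRT/P = 2.038 × 0.08206 × 346.15 / 4.96 = 11.67 L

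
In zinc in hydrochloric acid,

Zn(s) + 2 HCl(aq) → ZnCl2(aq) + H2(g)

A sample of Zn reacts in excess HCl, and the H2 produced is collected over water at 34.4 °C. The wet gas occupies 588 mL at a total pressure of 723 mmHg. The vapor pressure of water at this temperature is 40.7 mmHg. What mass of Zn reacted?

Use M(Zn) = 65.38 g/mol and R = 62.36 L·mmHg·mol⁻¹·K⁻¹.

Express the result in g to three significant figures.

1.37 g

P(H2) = 723 − 40.7 = 682.3 mmHg
n(H2) = PV/RT = (682.3 × 0.5880) / (62.36 × 307.55) = 0.02092 mol
n(Zn) = (1/1) × 0.02092 = 0.02092 mol
m(Zn) = 0.02092 × 65.38 = 1.368 g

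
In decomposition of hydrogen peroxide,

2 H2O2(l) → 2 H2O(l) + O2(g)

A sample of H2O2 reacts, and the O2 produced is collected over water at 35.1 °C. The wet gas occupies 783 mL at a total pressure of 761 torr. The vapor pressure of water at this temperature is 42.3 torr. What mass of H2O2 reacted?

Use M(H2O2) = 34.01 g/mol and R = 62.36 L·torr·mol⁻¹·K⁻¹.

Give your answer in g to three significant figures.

P(O2) = 761 − 42.3 = 718.7 torr
n(O2) = PV/RT = (718.7 × 0.7830) / (62.36 × 308.25) = 0.02928 mol
n(H2O2) = (2/1) × 0.02928 = 0.05856 mol
m(H2O2) = 0.05856 × 34.01 = 1.992 g

1.99 g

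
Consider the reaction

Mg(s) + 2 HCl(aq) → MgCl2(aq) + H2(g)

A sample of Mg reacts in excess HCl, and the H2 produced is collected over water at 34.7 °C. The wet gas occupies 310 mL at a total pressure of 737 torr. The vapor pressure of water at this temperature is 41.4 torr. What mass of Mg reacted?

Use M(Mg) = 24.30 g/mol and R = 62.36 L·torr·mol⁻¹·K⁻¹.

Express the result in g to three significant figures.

P(H2) = 737 − 41.4 = 695.6 torr
n(H2) = PV/RT = (695.6 × 0.3100) / (62.36 × 307.85) = 0.01123 mol
n(Mg) = (1/1) × 0.01123 = 0.01123 mol
m(Mg) = 0.01123 × 24.30 = 0.2729 g

0.273 g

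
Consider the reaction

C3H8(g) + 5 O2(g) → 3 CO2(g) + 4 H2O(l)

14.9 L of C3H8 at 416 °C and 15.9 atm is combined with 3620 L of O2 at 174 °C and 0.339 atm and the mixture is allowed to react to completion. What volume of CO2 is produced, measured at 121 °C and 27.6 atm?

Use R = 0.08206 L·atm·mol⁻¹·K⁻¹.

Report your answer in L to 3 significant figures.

n(C3H8) = PV/RT = (15.9 × 14.9) / (0.08206 × 689.15) = 4.189 mol
n(O2) = PV/RT = (0.339 × 3620) / (0.08206 × 447.15) = 33.44 mol
For 4.189 mol C3H8, stoichiometry requires (5/1) × 4.189 = 20.95 mol O2; 33.44 mol is available, so C3H8 is limiting.
n(CO2) = (3/1) × 4.189 = 12.57 mol
V(CO2) = nRT/P = 12.57 × 0.08206 × 394.15 / 27.6 = 14.73 L

14.7 L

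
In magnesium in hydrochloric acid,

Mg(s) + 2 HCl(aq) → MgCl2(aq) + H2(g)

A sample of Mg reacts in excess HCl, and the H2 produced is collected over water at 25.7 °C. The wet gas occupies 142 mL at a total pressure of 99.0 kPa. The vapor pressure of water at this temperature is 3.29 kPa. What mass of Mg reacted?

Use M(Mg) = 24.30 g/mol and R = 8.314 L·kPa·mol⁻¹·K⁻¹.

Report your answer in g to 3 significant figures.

P(H2) = 99.0 − 3.29 = 95.71 kPa
n(H2) = PV/RT = (95.71 × 0.1420) / (8.314 × 298.85) = 0.005470 mol
n(Mg) = (1/1) × 0.005470 = 0.005470 mol
m(Mg) = 0.005470 × 24.30 = 0.1329 g

0.133 g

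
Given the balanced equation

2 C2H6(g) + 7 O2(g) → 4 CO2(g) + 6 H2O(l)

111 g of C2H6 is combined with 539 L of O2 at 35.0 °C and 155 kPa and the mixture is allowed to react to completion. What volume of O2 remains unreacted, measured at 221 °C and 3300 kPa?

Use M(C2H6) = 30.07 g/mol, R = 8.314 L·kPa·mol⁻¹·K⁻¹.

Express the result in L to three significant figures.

n(C2H6) = 111 / 30.07 = 3.691 mol
n(O2) = PV/RT = (155 × 539) / (8.314 × 308.15) = 32.61 mol
For 3.691 mol C2H6, stoichiometry requires (7/2) × 3.691 = 12.92 mol O2; 32.61 mol is available, so C2H6 is limiting.
n(O2) consumed = (7/2) × 3.691 = 12.92 mol; remaining = 32.61 − 12.92 = 19.69 mol
V(O2) = nRT/P = 19.69 × 8.314 × 494.15 / 3300 = 24.51 L

24.5 L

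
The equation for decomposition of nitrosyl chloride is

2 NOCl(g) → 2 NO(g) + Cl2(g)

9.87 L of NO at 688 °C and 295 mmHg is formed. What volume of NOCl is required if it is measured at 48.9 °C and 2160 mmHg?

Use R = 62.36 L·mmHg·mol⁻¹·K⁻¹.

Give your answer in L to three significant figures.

n(NO) = PV/RT = (295 × 9.87) / (62.36 × 961.15) = 0.04858 mol
n(NOCl) = (2/2) × 0.04858 = 0.04858 mol
V = nRT/P = 0.04858 × 62.36 × 322.05 / 2160 = 0.4517 L

0.452 L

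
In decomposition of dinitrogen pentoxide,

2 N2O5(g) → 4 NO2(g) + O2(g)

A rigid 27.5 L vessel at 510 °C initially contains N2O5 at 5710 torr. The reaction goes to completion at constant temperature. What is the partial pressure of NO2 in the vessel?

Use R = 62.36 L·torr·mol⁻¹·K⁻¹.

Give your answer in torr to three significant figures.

n(N2O5)₀ = PV/RT = (5710 × 27.5) / (62.36 × 783.15) = 3.215 mol
n(NO2) = (4/2) × 3.215 = 6.430 mol
P(NO2) = nRT/V = 6.430 × 62.36 × 783.15 / 27.5 = 11420 torr

11400 torr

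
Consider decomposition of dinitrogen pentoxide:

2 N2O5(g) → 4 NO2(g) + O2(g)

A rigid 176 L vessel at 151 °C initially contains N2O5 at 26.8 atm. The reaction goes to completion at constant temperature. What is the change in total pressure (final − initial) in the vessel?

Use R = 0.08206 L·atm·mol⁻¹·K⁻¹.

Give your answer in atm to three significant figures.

Rigid vessel, constant T ⇒ P scales with total gas moles (2 → 5).
P_final = (5/2) × 26.8 = 67.00 atm; ΔP = 67.00 − 26.8 = 40.20 atm

40.2 atm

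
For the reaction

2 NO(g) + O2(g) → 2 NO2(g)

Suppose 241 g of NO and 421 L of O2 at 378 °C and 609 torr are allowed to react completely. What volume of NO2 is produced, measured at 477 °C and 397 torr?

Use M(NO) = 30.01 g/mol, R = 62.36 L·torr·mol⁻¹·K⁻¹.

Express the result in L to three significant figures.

n(NO) = 241 / 30.01 = 8.031 mol
n(O2) = PV/RT = (609 × 421) / (62.36 × 651.15) = 6.314 mol
For 8.031 mol NO, stoichiometry requires (1/2) × 8.031 = 4.016 mol O2; 6.314 mol is available, so NO is limiting.
n(NO2) = (2/2) × 8.031 = 8.031 mol
V(NO2) = nRT/P = 8.031 × 62.36 × 750.15 / 397 = 946.3 L

946 L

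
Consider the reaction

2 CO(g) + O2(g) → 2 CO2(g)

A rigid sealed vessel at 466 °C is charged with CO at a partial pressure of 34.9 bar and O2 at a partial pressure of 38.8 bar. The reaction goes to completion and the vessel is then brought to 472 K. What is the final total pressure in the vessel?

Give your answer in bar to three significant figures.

Because the vessel is rigid and T is held at 466 °C, work the stoichiometry in partial pressures (P_i = n_iRT/V).
P(O2) required for 34.9 bar of CO = (1/2) × 34.9 = 17.45 bar; available 38.8 bar, so CO is limiting.
P(O2) remaining = 38.8 − (1/2) × 34.9 = 21.35 bar
P(gaseous products) = (2)/2 × 34.9 = 34.90 bar
P_total at 466 °C = 21.35 + 34.90 = 56.25 bar
Scaling to 472 K: P = 56.25 × 472/739.15 = 35.92 bar

35.9 bar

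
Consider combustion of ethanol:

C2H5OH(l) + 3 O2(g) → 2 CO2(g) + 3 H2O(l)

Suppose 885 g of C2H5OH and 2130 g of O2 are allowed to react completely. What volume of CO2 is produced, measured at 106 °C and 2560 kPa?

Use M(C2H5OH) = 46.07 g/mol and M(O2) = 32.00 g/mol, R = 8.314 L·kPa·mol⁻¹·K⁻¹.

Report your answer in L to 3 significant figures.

n(C2H5OH) = 885 / 46.07 = 19.21 mol
n(O2) = 2130 / 32.00 = 66.56 mol
For 19.21 mol C2H5OH, stoichiometry requires (3/1) × 19.21 = 57.63 mol O2; 66.56 mol is available, so C2H5OH is limiting.
n(CO2) = (2/1) × 19.21 = 38.42 mol
V(CO2) = nRT/P = 38.42 × 8.314 × 379.15 / 2560 = 47.31 L

47.3 L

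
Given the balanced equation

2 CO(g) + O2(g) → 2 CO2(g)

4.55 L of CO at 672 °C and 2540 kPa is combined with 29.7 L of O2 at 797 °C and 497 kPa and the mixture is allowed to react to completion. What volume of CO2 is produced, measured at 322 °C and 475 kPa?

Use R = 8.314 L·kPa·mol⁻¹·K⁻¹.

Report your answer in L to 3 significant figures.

15.3 L

n(CO) = PV/RT = (2540 × 4.55) / (8.314 × 945.15) = 1.471 mol
n(O2) = PV/RT = (497 × 29.7) / (8.314 × 1070.15) = 1.659 mol
For 1.471 mol CO, stoichiometry requires (1/2) × 1.471 = 0.7355 mol O2; 1.659 mol is available, so CO is limiting.
n(CO2) = (2/2) × 1.471 = 1.471 mol
V(CO2) = nRT/P = 1.471 × 8.314 × 595.15 / 475 = 15.32 L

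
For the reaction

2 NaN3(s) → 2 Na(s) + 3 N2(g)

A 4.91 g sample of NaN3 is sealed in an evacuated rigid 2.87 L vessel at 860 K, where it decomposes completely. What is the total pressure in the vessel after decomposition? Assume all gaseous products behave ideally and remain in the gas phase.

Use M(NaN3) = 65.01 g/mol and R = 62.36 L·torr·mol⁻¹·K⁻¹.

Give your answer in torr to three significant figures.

2120 torr

n(NaN3) = 4.91 / 65.01 = 0.07553 mol
n(gas produced) = (3/2) × 0.07553 = 0.1133 mol
P = nRT/V = 0.1133 × 62.36 × 860 / 2.87 = 2117 torr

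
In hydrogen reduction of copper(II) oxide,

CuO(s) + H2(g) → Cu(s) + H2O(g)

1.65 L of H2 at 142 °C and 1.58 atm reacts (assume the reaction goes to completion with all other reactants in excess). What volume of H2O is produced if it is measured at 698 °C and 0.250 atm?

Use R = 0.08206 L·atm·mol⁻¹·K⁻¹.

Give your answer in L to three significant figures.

24.4 L

n(H2) = PV/RT = (1.58 × 1.65) / (0.08206 × 415.15) = 0.07653 mol
n(H2O) = (1/1) × 0.07653 = 0.07653 mol
V = nRT/P = 0.07653 × 0.08206 × 971.15 / 0.250 = 24.40 L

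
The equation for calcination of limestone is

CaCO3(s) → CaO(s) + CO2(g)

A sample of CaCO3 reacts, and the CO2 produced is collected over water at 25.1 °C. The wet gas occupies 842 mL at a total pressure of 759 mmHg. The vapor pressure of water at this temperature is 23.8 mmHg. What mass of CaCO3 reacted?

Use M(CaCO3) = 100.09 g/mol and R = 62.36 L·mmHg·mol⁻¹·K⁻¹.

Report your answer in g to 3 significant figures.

P(CO2) = 759 − 23.8 = 735.2 mmHg
n(CO2) = PV/RT = (735.2 × 0.8420) / (62.36 × 298.25) = 0.03328 mol
n(CaCO3) = (1/1) × 0.03328 = 0.03328 mol
m(CaCO3) = 0.03328 × 100.09 = 3.331 g

3.33 g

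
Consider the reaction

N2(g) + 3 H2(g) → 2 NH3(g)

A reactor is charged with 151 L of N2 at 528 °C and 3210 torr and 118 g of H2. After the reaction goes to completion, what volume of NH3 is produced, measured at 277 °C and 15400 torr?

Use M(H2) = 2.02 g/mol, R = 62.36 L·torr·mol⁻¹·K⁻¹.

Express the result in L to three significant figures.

43.2 L

n(N2) = PV/RT = (3210 × 151) / (62.36 × 801.15) = 9.702 mol
n(H2) = 118 / 2.02 = 58.42 mol
For 9.702 mol N2, stoichiometry requires (3/1) × 9.702 = 29.11 mol H2; 58.42 mol is available, so N2 is limiting.
n(NH3) = (2/1) × 9.702 = 19.40 mol
V(NH3) = nRT/P = 19.40 × 62.36 × 550.15 / 15400 = 43.22 L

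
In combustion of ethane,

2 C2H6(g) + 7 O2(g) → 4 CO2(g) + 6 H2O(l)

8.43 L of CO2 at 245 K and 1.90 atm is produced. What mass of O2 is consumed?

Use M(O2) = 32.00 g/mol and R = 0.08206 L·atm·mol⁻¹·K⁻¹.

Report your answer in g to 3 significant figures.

n(CO2) = PV/RT = (1.90 × 8.43) / (0.08206 × 245) = 0.7967 mol
n(O2) = (7/4) × 0.7967 = 1.394 mol
m(O2) = 1.394 × 32.00 = 44.61 g

44.6 g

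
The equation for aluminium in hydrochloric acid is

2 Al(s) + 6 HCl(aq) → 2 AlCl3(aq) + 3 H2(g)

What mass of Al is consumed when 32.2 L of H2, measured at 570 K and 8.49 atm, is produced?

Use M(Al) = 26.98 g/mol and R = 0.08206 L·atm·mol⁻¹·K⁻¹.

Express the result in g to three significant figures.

105 g

n(H2) = PV/RT = (8.49 × 32.2) / (0.08206 × 570) = 5.845 mol
n(Al) = (2/3) × 5.845 = 3.897 mol
m(Al) = 3.897 × 26.98 = 105.1 g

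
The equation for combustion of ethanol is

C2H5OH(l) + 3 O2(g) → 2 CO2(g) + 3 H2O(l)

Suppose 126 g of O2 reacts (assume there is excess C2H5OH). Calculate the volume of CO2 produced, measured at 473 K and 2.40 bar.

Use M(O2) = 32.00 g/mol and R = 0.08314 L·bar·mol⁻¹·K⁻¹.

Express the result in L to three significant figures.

n(O2) = 126.0 / 32.00 = 3.938 mol
n(CO2) = (2/3) × 3.938 = 2.625 mol
V = nRT/P = 2.625 × 0.08314 × 473 / 2.40 = 43.01 L

43.0 L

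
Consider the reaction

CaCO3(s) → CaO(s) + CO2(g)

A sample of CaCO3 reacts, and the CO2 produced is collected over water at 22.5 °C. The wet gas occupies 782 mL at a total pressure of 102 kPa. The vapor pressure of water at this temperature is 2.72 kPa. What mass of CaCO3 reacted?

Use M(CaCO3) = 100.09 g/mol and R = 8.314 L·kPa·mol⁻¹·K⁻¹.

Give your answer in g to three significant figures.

3.16 g

P(CO2) = 102 − 2.72 = 99.28 kPa
n(CO2) = PV/RT = (99.28 × 0.7820) / (8.314 × 295.65) = 0.03158 mol
n(CaCO3) = (1/1) × 0.03158 = 0.03158 mol
m(CaCO3) = 0.03158 × 100.09 = 3.161 g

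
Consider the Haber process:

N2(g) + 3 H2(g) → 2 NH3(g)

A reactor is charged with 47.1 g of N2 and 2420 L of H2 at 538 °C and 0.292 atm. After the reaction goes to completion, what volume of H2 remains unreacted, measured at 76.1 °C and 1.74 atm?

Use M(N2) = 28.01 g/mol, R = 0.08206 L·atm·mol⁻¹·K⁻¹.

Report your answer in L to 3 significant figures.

n(N2) = 47.1 / 28.01 = 1.682 mol
n(H2) = PV/RT = (0.292 × 2420) / (0.08206 × 811.15) = 10.62 mol
For 1.682 mol N2, stoichiometry requires (3/1) × 1.682 = 5.046 mol H2; 10.62 mol is available, so N2 is limiting.
n(H2) consumed = (3/1) × 1.682 = 5.046 mol; remaining = 10.62 − 5.046 = 5.574 mol
V(H2) = nRT/P = 5.574 × 0.08206 × 349.25 / 1.74 = 91.81 L

91.8 L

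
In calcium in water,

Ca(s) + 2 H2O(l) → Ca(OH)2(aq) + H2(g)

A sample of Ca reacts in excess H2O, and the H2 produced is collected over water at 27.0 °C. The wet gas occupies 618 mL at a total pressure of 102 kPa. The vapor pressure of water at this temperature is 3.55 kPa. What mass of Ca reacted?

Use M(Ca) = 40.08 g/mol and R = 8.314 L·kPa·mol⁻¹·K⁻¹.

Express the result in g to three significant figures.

P(H2) = 102 − 3.55 = 98.45 kPa
n(H2) = PV/RT = (98.45 × 0.6180) / (8.314 × 300.15) = 0.02438 mol
n(Ca) = (1/1) × 0.02438 = 0.02438 mol
m(Ca) = 0.02438 × 40.08 = 0.9772 g

0.977 g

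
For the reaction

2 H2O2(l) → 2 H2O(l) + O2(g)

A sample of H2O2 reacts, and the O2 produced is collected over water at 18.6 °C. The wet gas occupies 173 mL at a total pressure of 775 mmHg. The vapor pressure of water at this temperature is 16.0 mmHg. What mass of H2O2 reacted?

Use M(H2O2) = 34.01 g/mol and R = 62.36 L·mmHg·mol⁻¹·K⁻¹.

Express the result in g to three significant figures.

0.491 g

P(O2) = 775 − 16.0 = 759.0 mmHg
n(O2) = PV/RT = (759.0 × 0.1730) / (62.36 × 291.75) = 0.007217 mol
n(H2O2) = (2/1) × 0.007217 = 0.01443 mol
m(H2O2) = 0.01443 × 34.01 = 0.4908 g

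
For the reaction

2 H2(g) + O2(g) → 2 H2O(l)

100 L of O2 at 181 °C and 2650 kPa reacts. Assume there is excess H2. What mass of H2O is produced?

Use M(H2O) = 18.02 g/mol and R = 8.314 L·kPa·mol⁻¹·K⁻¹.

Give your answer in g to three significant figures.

2530 g

n(O2) = PV/RT = (2650 × 100) / (8.314 × 454.15) = 70.18 mol
n(H2O) = (2/1) × 70.18 = 140.4 mol
m(H2O) = 140.4 × 18.02 = 2530 g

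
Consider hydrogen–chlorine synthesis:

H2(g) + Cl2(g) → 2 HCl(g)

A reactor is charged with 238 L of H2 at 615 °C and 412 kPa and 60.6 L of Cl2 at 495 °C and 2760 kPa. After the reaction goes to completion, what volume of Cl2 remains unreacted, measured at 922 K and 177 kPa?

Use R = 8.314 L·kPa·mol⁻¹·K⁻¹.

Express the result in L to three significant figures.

559 L

n(H2) = PV/RT = (412 × 238) / (8.314 × 888.15) = 13.28 mol
n(Cl2) = PV/RT = (2760 × 60.6) / (8.314 × 768.15) = 26.19 mol
For 13.28 mol H2, stoichiometry requires (1/1) × 13.28 = 13.28 mol Cl2; 26.19 mol is available, so H2 is limiting.
n(Cl2) consumed = (1/1) × 13.28 = 13.28 mol; remaining = 26.19 − 13.28 = 12.91 mol
V(Cl2) = nRT/P = 12.91 × 8.314 × 922 / 177 = 559.1 L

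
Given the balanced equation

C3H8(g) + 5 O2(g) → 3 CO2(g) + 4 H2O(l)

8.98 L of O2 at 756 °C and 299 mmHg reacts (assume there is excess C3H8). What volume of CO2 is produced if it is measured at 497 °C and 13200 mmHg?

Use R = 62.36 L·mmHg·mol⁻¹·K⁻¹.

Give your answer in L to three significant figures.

0.0913 L

n(O2) = PV/RT = (299 × 8.98) / (62.36 × 1029.15) = 0.04184 mol
n(CO2) = (3/5) × 0.04184 = 0.02510 mol
V = nRT/P = 0.02510 × 62.36 × 770.15 / 13200 = 0.09132 L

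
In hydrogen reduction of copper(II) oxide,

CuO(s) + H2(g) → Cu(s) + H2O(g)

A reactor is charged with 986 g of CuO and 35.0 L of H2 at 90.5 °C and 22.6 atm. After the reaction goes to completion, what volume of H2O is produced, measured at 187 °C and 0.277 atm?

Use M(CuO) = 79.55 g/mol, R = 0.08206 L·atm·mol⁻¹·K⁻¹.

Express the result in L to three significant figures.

n(CuO) = 986 / 79.55 = 12.39 mol
n(H2) = PV/RT = (22.6 × 35.0) / (0.08206 × 363.65) = 26.51 mol
For 12.39 mol CuO, stoichiometry requires (1/1) × 12.39 = 12.39 mol H2; 26.51 mol is available, so CuO is limiting.
n(H2O) = (1/1) × 12.39 = 12.39 mol
V(H2O) = nRT/P = 12.39 × 0.08206 × 460.15 / 0.277 = 1689 L

1690 L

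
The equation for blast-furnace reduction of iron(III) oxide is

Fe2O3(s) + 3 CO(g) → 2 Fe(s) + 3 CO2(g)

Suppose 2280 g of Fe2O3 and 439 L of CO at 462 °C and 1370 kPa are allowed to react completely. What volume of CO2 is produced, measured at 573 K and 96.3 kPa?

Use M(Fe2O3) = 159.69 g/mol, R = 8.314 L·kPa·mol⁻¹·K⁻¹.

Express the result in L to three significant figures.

n(Fe2O3) = 2280 / 159.69 = 14.28 mol
n(CO) = PV/RT = (1370 × 439) / (8.314 × 735.15) = 98.40 mol
For 14.28 mol Fe2O3, stoichiometry requires (3/1) × 14.28 = 42.84 mol CO; 98.40 mol is available, so Fe2O3 is limiting.
n(CO2) = (3/1) × 14.28 = 42.84 mol
V(CO2) = nRT/P = 42.84 × 8.314 × 573 / 96.3 = 2119 L

2120 L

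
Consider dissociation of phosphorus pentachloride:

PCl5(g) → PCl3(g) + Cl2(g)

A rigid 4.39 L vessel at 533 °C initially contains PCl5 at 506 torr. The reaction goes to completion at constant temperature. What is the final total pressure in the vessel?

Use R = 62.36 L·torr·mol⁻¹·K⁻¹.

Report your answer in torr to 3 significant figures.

At constant T and V, P ∝ n(gas): 1 mol gas → 2 mol gas.
P_final = (2/1) × 506 = 1012 torr

1010 torr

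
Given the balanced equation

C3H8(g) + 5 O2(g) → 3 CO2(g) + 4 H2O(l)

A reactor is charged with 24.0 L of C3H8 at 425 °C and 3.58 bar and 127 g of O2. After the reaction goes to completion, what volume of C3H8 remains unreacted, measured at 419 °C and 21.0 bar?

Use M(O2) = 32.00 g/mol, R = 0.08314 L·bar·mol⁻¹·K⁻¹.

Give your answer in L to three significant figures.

1.88 L

n(C3H8) = PV/RT = (3.58 × 24.0) / (0.08314 × 698.15) = 1.480 mol
n(O2) = 127 / 32.00 = 3.969 mol
For 1.480 mol C3H8, stoichiometry requires (5/1) × 1.480 = 7.400 mol O2; 3.969 mol is available, so O2 is limiting.
n(C3H8) consumed = (1/5) × 3.969 = 0.7938 mol; remaining = 1.480 − 0.7938 = 0.6862 mol
V(C3H8) = nRT/P = 0.6862 × 0.08314 × 692.15 / 21.0 = 1.880 L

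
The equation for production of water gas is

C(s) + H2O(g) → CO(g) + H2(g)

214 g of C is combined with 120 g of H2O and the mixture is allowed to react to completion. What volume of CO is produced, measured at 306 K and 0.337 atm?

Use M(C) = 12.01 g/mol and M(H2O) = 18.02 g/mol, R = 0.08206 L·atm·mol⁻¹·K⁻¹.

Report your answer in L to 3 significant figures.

n(C) = 214 / 12.01 = 17.82 mol
n(H2O) = 120 / 18.02 = 6.659 mol
For 17.82 mol C, stoichiometry requires (1/1) × 17.82 = 17.82 mol H2O; 6.659 mol is available, so H2O is limiting.
n(CO) = (1/1) × 6.659 = 6.659 mol
V(CO) = nRT/P = 6.659 × 0.08206 × 306 / 0.337 = 496.2 L

496 L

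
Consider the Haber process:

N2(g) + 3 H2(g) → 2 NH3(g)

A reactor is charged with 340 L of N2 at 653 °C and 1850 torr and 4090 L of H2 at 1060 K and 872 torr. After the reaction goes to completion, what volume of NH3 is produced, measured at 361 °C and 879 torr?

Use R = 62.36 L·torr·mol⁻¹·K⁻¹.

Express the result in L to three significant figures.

n(N2) = PV/RT = (1850 × 340) / (62.36 × 926.15) = 10.89 mol
n(H2) = PV/RT = (872 × 4090) / (62.36 × 1060) = 53.95 mol
For 10.89 mol N2, stoichiometry requires (3/1) × 10.89 = 32.67 mol H2; 53.95 mol is available, so N2 is limiting.
n(NH3) = (2/1) × 10.89 = 21.78 mol
V(NH3) = nRT/P = 21.78 × 62.36 × 634.15 / 879 = 979.9 L

980 L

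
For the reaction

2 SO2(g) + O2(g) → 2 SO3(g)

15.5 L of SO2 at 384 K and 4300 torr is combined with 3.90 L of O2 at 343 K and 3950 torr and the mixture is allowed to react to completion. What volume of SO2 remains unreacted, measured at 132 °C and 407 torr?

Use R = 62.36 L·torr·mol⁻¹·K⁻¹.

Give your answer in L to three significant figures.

n(SO2) = PV/RT = (4300 × 15.5) / (62.36 × 384) = 2.783 mol
n(O2) = PV/RT = (3950 × 3.90) / (62.36 × 343) = 0.7202 mol
For 2.783 mol SO2, stoichiometry requires (1/2) × 2.783 = 1.391 mol O2; 0.7202 mol is available, so O2 is limiting.
n(SO2) consumed = (2/1) × 0.7202 = 1.440 mol; remaining = 2.783 − 1.440 = 1.343 mol
V(SO2) = nRT/P = 1.343 × 62.36 × 405.15 / 407 = 83.37 L

83.4 L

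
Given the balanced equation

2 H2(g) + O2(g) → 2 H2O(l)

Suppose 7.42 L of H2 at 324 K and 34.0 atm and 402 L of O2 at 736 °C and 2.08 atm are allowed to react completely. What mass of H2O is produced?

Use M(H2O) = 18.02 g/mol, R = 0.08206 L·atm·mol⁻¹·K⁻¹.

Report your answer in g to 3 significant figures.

n(H2) = PV/RT = (34.0 × 7.42) / (0.08206 × 324) = 9.489 mol
n(O2) = PV/RT = (2.08 × 402) / (0.08206 × 1009.15) = 10.10 mol
For 9.489 mol H2, stoichiometry requires (1/2) × 9.489 = 4.745 mol O2; 10.10 mol is available, so H2 is limiting.
n(H2O) = (2/2) × 9.489 = 9.489 mol
m(H2O) = 9.489 × 18.02 = 171.0 g

171 g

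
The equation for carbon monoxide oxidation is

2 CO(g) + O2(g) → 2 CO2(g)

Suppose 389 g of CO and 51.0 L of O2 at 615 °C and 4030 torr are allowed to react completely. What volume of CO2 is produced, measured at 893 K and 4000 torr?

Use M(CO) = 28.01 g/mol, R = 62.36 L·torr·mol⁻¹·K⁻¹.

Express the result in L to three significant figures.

103 L

n(CO) = 389 / 28.01 = 13.89 mol
n(O2) = PV/RT = (4030 × 51.0) / (62.36 × 888.15) = 3.711 mol
For 13.89 mol CO, stoichiometry requires (1/2) × 13.89 = 6.945 mol O2; 3.711 mol is available, so O2 is limiting.
n(CO2) = (2/1) × 3.711 = 7.422 mol
V(CO2) = nRT/P = 7.422 × 62.36 × 893 / 4000 = 103.3 L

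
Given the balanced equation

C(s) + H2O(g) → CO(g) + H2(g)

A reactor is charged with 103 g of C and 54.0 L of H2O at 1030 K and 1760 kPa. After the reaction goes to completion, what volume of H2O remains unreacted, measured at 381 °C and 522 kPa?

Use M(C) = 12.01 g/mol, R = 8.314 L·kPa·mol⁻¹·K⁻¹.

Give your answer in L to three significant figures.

n(C) = 103 / 12.01 = 8.576 mol
n(H2O) = PV/RT = (1760 × 54.0) / (8.314 × 1030) = 11.10 mol
For 8.576 mol C, stoichiometry requires (1/1) × 8.576 = 8.576 mol H2O; 11.10 mol is available, so C is limiting.
n(H2O) consumed = (1/1) × 8.576 = 8.576 mol; remaining = 11.10 − 8.576 = 2.524 mol
V(H2O) = nRT/P = 2.524 × 8.314 × 654.15 / 522 = 26.30 L

26.3 L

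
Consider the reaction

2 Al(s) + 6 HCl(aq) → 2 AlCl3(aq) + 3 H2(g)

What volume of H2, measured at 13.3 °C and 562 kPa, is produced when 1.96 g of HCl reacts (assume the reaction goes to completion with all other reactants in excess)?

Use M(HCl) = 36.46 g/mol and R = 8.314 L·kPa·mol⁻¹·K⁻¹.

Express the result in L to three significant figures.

0.114 L

n(HCl) = 1.960 / 36.46 = 0.05376 mol
n(H2) = (3/6) × 0.05376 = 0.02688 mol
V = nRT/P = 0.02688 × 8.314 × 286.45 / 562 = 0.1139 L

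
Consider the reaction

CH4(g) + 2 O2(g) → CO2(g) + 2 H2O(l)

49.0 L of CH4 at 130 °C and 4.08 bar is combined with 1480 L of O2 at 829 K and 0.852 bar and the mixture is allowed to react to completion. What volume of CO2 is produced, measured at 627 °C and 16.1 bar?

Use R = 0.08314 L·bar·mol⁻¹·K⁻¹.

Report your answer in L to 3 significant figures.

n(CH4) = PV/RT = (4.08 × 49.0) / (0.08314 × 403.15) = 5.965 mol
n(O2) = PV/RT = (0.852 × 1480) / (0.08314 × 829) = 18.30 mol
For 5.965 mol CH4, stoichiometry requires (2/1) × 5.965 = 11.93 mol O2; 18.30 mol is available, so CH4 is limiting.
n(CO2) = (1/1) × 5.965 = 5.965 mol
V(CO2) = nRT/P = 5.965 × 0.08314 × 900.15 / 16.1 = 27.73 L

27.7 L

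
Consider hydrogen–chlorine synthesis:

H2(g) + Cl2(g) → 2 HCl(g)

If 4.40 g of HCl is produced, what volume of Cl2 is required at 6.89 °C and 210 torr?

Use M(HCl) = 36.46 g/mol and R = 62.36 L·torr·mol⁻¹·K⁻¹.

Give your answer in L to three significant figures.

n(HCl) = 4.400 / 36.46 = 0.1207 mol
n(Cl2) = (1/2) × 0.1207 = 0.06035 mol
V = nRT/P = 0.06035 × 62.36 × 280.04 / 210 = 5.019 L

5.02 L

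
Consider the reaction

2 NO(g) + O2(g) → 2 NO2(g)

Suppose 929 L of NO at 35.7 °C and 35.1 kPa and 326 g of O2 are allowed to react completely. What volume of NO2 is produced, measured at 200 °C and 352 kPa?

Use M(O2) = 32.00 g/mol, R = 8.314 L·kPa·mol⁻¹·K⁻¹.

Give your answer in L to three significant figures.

142 L

n(NO) = PV/RT = (35.1 × 929) / (8.314 × 308.85) = 12.70 mol
n(O2) = 326 / 32.00 = 10.19 mol
For 12.70 mol NO, stoichiometry requires (1/2) × 12.70 = 6.350 mol O2; 10.19 mol is available, so NO is limiting.
n(NO2) = (2/2) × 12.70 = 12.70 mol
V(NO2) = nRT/P = 12.70 × 8.314 × 473.15 / 352 = 141.9 L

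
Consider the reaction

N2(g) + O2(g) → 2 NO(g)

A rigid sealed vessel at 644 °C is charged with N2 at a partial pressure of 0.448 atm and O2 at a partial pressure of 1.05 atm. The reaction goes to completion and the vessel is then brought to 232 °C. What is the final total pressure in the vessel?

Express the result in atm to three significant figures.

At constant V, partial pressures at 644 °C are proportional to moles, so apply stoichiometry directly to pressures.
P(O2) required for 0.448 atm of N2 = (1/1) × 0.448 = 0.4480 atm; available 1.05 atm, so N2 is limiting.
P(O2) remaining = 1.05 − (1/1) × 0.448 = 0.6020 atm
P(gaseous products) = (2)/1 × 0.448 = 0.8960 atm
P_total at 644 °C = 0.6020 + 0.8960 = 1.498 atm
Scaling to 232 °C: P = 1.498 × 505.15/917.15 = 0.8251 atm

0.825 atm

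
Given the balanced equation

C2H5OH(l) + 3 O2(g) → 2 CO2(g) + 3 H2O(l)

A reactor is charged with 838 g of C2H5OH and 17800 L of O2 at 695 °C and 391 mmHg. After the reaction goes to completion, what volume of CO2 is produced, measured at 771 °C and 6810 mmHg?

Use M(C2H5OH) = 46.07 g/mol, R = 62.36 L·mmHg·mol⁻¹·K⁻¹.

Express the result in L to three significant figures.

348 L

n(C2H5OH) = 838 / 46.07 = 18.19 mol
n(O2) = PV/RT = (391 × 17800) / (62.36 × 968.15) = 115.3 mol
For 18.19 mol C2H5OH, stoichiometry requires (3/1) × 18.19 = 54.57 mol O2; 115.3 mol is available, so C2H5OH is limiting.
n(CO2) = (2/1) × 18.19 = 36.38 mol
V(CO2) = nRT/P = 36.38 × 62.36 × 1044.15 / 6810 = 347.8 L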